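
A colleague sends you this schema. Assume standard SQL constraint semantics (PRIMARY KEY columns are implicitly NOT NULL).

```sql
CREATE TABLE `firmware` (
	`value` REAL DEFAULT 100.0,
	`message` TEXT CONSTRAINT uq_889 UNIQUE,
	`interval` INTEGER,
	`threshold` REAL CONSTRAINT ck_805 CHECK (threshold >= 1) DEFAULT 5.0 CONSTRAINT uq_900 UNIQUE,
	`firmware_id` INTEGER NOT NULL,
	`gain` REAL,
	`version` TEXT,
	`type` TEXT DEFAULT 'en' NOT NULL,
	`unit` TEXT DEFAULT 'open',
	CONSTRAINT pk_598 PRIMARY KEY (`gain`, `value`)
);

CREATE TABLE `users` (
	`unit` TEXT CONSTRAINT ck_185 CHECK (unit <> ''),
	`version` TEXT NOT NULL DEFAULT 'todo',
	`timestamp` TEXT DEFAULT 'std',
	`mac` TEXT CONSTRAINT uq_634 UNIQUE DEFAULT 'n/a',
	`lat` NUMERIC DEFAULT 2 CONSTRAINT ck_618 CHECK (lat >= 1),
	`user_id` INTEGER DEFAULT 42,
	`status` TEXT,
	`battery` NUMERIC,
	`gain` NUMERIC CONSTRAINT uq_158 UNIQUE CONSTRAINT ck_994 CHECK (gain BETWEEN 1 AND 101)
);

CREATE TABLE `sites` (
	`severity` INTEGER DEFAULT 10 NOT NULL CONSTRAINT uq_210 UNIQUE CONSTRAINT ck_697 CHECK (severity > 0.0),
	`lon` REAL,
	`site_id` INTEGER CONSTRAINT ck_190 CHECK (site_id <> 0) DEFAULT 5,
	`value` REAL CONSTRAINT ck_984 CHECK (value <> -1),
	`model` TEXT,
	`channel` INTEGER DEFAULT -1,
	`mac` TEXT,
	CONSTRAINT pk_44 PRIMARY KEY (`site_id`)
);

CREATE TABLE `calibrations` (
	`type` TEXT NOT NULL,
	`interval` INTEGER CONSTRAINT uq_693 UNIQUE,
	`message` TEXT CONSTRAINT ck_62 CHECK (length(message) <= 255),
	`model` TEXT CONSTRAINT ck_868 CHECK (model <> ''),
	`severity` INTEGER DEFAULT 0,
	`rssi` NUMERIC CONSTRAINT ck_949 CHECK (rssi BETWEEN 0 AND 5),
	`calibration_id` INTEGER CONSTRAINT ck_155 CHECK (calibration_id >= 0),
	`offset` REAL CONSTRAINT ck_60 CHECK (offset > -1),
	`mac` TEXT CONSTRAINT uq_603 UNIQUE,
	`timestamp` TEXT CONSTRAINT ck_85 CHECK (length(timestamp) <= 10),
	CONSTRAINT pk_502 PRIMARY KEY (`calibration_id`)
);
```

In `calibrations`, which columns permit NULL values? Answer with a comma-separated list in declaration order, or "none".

- type: declared NOT NULL → not nullable.
- interval: UNIQUE does not imply NOT NULL → nullable.
- message: CHECK does not forbid NULL (a CHECK constraint passes when its expression is NULL) → nullable.
- model: CHECK does not forbid NULL (a CHECK constraint passes when its expression is NULL) → nullable.
- severity: DEFAULT only fills an omitted column; an explicit NULL is still allowed → nullable.
- rssi: CHECK does not forbid NULL (a CHECK constraint passes when its expression is NULL) → nullable.
- calibration_id: part of the PRIMARY KEY, which implies NOT NULL → not nullable.
- offset: CHECK does not forbid NULL (a CHECK constraint passes when its expression is NULL) → nullable.
- mac: UNIQUE does not imply NOT NULL → nullable.
- timestamp: CHECK does not forbid NULL (a CHECK constraint passes when its expression is NULL) → nullable.

interval, message, model, severity, rssi, offset, mac, timestamp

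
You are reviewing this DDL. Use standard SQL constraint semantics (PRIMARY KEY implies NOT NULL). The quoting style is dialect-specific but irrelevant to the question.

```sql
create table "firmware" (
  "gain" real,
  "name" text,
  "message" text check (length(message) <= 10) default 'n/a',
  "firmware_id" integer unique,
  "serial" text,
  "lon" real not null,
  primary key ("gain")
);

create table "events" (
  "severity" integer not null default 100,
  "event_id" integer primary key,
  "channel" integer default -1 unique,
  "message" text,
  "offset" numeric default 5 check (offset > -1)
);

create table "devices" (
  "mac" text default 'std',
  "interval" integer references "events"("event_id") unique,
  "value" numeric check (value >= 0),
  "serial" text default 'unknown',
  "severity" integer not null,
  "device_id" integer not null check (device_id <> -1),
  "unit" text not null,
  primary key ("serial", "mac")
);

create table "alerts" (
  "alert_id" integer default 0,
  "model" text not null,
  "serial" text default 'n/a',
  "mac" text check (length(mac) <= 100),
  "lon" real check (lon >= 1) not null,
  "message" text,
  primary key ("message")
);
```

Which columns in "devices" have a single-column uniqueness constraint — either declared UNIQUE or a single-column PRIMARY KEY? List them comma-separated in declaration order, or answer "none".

- mac: part of a composite PRIMARY KEY — only the tuple is unique, not this column on its own.
- interval: declared UNIQUE → unique.
- value: no UNIQUE or single-column PK constraint.
- serial: part of a composite PRIMARY KEY — only the tuple is unique, not this column on its own.
- severity: no UNIQUE or single-column PK constraint.
- device_id: no UNIQUE or single-column PK constraint.
- unit: no UNIQUE or single-column PK constraint.

interval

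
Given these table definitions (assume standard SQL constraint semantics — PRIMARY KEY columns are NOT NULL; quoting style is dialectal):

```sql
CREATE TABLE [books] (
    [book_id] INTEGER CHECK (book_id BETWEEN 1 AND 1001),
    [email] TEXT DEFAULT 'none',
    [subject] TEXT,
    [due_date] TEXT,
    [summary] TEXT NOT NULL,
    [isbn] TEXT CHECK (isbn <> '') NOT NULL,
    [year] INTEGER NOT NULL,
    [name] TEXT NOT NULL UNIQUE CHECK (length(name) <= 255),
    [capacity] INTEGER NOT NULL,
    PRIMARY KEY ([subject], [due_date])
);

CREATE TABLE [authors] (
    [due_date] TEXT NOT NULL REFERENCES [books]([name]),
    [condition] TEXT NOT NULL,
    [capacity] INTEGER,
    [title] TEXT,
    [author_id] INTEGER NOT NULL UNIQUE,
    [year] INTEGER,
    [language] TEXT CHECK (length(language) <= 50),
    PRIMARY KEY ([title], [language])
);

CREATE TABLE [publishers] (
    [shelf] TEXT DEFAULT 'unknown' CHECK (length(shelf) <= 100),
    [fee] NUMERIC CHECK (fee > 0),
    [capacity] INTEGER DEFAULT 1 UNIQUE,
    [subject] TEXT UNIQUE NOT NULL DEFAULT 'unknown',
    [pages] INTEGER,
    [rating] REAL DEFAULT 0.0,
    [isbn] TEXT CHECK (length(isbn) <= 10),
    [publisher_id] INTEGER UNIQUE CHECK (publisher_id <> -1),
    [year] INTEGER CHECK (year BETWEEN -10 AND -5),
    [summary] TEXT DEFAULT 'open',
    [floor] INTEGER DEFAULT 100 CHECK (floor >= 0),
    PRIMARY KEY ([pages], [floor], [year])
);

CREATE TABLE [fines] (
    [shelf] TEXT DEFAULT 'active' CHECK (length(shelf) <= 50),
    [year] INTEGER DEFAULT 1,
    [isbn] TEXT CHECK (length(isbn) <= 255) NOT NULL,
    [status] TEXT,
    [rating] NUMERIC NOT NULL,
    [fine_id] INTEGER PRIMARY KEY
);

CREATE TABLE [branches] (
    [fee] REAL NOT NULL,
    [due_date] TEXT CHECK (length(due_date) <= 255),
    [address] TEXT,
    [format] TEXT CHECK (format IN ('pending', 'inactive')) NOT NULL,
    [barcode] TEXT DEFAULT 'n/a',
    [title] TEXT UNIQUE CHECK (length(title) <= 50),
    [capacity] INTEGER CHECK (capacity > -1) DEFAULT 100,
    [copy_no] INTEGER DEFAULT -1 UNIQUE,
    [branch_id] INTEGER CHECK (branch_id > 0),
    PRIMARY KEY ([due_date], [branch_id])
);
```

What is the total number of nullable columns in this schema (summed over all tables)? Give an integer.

books: 2 nullable (book_id, email — PK (subject, due_date) and explicit NOT NULL columns excluded).
authors: 2 nullable (capacity, year — PK (title, language) and explicit NOT NULL columns excluded).
publishers: 7 nullable (shelf, fee, capacity, rating, isbn, publisher_id, summary — PK (pages, floor, year) and explicit NOT NULL columns excluded).
fines: 3 nullable (shelf, year, status — PK (fine_id) and explicit NOT NULL columns excluded).
branches: 5 nullable (address, barcode, title, capacity, copy_no — PK (due_date, branch_id) and explicit NOT NULL columns excluded).
Total: 2 + 2 + 7 + 3 + 5 = 19.

19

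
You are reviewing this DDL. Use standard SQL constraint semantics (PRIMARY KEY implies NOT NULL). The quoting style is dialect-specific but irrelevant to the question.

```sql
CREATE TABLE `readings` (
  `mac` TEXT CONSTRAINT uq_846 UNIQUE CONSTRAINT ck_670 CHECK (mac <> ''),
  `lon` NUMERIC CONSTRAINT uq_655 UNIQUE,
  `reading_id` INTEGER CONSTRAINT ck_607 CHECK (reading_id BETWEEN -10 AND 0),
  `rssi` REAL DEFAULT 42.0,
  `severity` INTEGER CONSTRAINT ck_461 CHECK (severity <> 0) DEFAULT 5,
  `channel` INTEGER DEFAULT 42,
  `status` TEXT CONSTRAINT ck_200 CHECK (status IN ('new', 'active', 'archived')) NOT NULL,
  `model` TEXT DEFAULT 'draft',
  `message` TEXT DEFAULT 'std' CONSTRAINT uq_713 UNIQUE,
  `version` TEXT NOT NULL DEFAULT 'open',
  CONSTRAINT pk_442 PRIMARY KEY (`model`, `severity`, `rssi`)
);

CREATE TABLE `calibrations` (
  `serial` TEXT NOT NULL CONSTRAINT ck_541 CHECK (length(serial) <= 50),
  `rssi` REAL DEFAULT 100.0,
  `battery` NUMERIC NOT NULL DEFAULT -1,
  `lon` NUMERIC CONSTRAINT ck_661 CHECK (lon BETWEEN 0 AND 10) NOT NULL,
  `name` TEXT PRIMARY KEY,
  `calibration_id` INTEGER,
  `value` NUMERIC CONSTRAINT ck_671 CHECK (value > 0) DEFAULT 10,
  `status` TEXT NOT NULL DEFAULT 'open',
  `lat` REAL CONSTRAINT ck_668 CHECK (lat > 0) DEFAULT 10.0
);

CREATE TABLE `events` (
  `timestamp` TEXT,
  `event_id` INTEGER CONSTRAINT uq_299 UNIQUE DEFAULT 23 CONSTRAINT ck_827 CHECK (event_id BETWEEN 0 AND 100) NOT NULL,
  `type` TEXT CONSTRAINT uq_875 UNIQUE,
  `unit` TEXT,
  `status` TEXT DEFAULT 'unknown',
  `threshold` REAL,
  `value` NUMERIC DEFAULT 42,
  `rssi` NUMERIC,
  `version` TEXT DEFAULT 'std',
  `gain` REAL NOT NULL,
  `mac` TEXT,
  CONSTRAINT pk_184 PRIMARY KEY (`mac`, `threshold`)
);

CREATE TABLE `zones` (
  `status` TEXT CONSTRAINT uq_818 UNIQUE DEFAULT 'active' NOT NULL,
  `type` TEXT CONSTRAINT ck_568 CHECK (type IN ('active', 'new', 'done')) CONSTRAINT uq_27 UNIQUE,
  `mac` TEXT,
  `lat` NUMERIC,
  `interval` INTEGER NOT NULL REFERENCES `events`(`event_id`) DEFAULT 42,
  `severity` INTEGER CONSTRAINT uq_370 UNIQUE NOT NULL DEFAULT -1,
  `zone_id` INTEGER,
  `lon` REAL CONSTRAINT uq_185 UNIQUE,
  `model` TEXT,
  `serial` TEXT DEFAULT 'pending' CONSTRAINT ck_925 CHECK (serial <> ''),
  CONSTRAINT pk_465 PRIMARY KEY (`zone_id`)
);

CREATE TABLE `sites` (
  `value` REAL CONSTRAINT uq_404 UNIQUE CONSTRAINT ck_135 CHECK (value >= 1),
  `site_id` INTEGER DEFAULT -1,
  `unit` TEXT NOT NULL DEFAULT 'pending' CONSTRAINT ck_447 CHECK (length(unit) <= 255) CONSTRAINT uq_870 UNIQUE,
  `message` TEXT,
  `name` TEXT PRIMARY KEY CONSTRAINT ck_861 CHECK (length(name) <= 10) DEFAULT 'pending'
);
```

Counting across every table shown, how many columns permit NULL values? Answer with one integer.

25

readings: 5 nullable (mac, lon, reading_id, channel, message — PK (model, severity, rssi) and explicit NOT NULL columns excluded).
calibrations: 4 nullable (rssi, calibration_id, value, lat — PK (name) and explicit NOT NULL columns excluded).
events: 7 nullable (timestamp, type, unit, status, value, rssi, version — PK (mac, threshold) and explicit NOT NULL columns excluded).
zones: 6 nullable (type, mac, lat, lon, model, serial — PK (zone_id) and explicit NOT NULL columns excluded).
sites: 3 nullable (value, site_id, message — PK (name) and explicit NOT NULL columns excluded).
Total: 5 + 4 + 7 + 6 + 3 = 25.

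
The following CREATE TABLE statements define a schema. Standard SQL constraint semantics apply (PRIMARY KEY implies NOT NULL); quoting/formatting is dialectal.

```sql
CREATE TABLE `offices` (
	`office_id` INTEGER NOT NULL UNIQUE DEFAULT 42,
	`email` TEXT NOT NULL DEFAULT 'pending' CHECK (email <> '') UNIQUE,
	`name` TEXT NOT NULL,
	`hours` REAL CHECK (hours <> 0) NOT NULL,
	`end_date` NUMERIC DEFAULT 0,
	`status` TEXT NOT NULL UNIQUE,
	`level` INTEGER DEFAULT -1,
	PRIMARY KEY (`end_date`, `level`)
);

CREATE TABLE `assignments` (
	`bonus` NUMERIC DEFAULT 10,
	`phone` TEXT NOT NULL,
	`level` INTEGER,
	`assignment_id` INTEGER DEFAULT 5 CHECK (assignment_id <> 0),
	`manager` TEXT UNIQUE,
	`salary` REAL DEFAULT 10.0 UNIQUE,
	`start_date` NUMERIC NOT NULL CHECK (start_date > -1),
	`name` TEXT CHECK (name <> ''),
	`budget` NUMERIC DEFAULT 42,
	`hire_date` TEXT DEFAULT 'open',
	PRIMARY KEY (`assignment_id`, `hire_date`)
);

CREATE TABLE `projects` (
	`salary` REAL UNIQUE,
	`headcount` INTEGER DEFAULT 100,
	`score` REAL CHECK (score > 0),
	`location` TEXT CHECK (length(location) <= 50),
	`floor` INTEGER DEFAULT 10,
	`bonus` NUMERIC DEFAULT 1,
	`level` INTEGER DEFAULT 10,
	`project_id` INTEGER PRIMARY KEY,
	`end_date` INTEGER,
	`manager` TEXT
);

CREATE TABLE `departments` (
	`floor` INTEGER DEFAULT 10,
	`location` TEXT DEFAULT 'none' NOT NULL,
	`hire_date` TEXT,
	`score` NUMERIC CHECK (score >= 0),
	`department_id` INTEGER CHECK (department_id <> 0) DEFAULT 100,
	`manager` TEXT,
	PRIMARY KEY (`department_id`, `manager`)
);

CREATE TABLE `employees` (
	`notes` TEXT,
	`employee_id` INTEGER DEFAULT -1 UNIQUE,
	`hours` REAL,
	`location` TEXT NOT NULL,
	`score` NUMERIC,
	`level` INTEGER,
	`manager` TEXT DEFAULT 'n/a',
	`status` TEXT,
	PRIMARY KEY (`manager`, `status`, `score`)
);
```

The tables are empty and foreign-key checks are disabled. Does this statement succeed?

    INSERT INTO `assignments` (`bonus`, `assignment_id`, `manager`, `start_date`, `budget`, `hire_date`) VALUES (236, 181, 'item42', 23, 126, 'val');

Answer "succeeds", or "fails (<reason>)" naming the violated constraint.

phone is omitted from the column list and has no DEFAULT, so it would receive NULL.
But phone is declared NOT NULL.

fails (NOT NULL on phone)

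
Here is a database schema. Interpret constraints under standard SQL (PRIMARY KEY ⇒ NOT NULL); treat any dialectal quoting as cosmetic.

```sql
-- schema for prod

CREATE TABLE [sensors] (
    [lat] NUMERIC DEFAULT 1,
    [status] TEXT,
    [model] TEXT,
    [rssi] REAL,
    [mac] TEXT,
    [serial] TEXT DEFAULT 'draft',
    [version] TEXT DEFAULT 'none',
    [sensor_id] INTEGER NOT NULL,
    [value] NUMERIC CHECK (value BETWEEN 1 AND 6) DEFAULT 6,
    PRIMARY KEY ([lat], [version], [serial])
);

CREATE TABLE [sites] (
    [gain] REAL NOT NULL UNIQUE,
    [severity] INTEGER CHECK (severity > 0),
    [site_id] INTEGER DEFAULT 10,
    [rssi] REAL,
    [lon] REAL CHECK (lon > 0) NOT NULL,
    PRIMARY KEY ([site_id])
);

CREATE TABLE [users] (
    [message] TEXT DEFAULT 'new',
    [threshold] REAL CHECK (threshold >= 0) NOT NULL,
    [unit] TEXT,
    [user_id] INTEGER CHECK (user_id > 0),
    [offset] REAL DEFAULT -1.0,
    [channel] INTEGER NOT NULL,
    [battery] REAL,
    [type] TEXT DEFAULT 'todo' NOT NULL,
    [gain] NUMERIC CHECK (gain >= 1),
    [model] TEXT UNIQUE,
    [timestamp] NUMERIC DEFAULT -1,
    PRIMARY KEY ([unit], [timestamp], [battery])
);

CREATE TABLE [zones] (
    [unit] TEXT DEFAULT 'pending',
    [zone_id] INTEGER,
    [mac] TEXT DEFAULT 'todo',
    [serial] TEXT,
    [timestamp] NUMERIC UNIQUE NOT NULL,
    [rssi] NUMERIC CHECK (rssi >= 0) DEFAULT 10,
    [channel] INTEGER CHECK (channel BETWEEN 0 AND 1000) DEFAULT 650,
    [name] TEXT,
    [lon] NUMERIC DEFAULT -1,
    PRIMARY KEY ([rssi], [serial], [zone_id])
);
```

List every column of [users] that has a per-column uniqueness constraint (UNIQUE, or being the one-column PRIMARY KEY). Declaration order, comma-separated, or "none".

- message: no UNIQUE or single-column PK constraint.
- threshold: no UNIQUE or single-column PK constraint.
- unit: part of a composite PRIMARY KEY — only the tuple is unique, not this column on its own.
- user_id: no UNIQUE or single-column PK constraint.
- offset: no UNIQUE or single-column PK constraint.
- channel: no UNIQUE or single-column PK constraint.
- battery: part of a composite PRIMARY KEY — only the tuple is unique, not this column on its own.
- type: no UNIQUE or single-column PK constraint.
- gain: no UNIQUE or single-column PK constraint.
- model: declared UNIQUE → unique.
- timestamp: part of a composite PRIMARY KEY — only the tuple is unique, not this column on its own.

model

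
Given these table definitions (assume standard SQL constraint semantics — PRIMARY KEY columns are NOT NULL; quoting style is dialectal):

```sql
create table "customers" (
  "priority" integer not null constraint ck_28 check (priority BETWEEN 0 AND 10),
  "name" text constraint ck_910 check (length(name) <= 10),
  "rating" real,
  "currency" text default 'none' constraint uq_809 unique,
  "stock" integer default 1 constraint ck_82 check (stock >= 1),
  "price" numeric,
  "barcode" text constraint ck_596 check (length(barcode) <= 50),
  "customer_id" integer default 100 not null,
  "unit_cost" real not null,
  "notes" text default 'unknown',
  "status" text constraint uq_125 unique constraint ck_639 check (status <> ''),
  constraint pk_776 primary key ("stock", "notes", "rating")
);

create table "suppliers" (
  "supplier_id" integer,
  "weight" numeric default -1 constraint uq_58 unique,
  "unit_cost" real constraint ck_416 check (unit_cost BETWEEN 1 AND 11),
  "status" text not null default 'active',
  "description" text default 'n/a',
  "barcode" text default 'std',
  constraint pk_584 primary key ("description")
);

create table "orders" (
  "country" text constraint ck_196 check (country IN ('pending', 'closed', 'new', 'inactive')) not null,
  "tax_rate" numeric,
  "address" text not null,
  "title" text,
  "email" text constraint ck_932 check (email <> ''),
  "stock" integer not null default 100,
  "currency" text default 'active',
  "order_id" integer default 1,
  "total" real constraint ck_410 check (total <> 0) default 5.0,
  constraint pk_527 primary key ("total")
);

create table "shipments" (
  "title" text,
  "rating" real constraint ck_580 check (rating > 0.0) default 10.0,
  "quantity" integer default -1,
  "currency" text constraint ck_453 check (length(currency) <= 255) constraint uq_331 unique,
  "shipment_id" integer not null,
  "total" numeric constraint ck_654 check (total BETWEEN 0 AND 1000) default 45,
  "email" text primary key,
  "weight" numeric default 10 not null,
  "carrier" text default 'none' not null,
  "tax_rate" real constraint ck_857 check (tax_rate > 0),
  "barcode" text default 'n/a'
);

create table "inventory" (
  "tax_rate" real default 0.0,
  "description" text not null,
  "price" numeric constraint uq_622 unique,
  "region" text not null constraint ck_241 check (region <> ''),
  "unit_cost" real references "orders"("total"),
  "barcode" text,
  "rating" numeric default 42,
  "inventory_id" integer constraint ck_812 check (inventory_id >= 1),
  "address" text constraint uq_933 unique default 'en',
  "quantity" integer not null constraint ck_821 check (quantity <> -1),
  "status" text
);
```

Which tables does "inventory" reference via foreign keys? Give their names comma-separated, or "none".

orders

- unit_cost REFERENCES orders(total).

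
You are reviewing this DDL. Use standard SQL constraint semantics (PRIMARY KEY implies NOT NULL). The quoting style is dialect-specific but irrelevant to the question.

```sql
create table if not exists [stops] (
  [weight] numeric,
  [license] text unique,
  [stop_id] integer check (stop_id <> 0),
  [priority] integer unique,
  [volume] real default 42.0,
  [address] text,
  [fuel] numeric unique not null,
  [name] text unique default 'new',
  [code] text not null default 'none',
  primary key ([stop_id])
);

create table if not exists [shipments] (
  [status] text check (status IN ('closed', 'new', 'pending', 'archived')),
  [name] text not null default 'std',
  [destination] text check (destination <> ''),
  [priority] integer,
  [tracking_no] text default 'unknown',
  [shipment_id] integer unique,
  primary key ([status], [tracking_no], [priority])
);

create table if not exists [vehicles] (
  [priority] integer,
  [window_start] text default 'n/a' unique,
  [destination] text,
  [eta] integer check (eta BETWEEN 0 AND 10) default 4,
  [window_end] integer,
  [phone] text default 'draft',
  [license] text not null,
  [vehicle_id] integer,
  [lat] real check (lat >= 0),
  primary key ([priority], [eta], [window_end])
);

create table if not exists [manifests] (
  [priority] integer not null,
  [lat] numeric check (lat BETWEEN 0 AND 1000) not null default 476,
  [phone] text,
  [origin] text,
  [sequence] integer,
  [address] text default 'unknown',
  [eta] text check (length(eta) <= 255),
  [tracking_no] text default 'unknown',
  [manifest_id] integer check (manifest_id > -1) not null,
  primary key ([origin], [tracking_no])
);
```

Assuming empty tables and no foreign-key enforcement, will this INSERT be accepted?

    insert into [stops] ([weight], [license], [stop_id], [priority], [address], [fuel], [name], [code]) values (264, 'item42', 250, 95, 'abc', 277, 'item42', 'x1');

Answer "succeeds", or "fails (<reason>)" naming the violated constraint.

succeeds

NOT NULL columns: code is supplied; fuel is supplied; stop_id is supplied.
CHECK constraints: 250 satisfies (stop_id <> 0).
No constraint is violated.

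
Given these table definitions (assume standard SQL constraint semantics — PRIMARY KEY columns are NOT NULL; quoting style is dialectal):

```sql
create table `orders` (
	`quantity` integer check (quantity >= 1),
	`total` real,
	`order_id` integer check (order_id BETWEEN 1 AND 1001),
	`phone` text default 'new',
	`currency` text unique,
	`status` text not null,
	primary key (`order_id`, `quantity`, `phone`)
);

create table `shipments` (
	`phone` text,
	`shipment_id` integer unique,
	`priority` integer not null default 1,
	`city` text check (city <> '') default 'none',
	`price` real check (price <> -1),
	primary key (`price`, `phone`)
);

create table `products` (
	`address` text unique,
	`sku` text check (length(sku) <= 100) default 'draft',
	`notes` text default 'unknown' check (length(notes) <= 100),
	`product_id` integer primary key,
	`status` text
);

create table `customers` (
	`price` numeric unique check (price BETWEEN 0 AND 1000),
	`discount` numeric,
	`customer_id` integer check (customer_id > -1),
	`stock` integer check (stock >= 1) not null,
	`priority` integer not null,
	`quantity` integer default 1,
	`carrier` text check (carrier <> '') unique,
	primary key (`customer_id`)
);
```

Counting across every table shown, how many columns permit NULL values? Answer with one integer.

orders: 2 nullable (total, currency — PK (order_id, quantity, phone) and explicit NOT NULL columns excluded).
shipments: 2 nullable (shipment_id, city — PK (price, phone) and explicit NOT NULL columns excluded).
products: 4 nullable (address, sku, notes, status — PK (product_id) and explicit NOT NULL columns excluded).
customers: 4 nullable (price, discount, quantity, carrier — PK (customer_id) and explicit NOT NULL columns excluded).
Total: 2 + 2 + 4 + 4 = 12.

12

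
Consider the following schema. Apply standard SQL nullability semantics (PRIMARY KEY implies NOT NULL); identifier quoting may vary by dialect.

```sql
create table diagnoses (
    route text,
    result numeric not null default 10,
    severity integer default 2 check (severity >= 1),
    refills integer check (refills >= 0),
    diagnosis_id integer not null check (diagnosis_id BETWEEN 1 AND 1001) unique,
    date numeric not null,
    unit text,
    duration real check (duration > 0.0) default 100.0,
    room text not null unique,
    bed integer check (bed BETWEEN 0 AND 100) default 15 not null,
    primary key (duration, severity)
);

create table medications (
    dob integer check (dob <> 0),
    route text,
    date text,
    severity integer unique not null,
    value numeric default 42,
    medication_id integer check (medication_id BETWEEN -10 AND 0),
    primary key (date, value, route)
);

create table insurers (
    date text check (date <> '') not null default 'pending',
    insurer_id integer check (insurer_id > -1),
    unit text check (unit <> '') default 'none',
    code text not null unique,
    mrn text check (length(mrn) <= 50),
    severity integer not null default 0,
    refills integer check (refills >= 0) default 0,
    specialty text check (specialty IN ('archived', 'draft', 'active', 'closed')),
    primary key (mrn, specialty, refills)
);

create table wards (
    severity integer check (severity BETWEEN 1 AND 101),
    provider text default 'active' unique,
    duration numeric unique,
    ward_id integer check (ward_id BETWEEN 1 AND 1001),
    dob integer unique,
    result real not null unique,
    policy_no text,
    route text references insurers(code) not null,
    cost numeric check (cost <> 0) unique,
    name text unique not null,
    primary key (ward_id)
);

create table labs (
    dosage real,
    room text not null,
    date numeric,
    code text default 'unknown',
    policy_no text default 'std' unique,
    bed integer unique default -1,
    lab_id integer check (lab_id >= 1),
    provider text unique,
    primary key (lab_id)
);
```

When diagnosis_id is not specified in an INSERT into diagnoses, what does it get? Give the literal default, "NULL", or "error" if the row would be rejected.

error

diagnosis_id has no DEFAULT clause.
Omitting it would insert NULL, but it is declared NOT NULL, so the INSERT fails.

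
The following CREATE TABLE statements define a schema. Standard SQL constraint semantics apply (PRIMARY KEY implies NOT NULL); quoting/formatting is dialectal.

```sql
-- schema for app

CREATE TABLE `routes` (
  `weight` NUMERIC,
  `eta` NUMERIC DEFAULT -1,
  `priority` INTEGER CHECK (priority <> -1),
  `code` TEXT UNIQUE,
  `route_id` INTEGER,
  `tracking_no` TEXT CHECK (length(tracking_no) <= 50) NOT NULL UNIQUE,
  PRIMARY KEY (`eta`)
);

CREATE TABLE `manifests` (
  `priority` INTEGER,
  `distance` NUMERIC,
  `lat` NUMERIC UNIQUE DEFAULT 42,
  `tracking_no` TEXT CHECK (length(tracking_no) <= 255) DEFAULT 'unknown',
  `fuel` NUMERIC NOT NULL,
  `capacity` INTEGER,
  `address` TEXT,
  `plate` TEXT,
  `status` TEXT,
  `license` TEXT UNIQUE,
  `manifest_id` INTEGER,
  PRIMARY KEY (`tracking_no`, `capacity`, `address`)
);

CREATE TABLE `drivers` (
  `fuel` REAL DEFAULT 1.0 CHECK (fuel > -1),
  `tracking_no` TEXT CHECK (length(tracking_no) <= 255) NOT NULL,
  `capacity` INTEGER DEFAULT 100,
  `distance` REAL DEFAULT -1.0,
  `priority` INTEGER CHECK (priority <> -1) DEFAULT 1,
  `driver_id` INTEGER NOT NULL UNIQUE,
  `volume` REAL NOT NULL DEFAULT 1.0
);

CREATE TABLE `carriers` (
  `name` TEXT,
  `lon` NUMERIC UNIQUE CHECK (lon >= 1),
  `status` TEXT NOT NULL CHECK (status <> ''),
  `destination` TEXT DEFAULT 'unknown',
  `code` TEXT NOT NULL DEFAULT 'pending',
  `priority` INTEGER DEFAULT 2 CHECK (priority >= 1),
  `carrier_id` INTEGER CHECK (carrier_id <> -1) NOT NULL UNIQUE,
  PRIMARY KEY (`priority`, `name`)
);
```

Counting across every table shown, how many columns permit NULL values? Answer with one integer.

routes: 4 nullable (weight, priority, code, route_id — PK (eta) and explicit NOT NULL columns excluded).
manifests: 7 nullable (priority, distance, lat, plate, status, license, manifest_id — PK (tracking_no, capacity, address) and explicit NOT NULL columns excluded).
drivers: 4 nullable (fuel, capacity, distance, priority — PK none and explicit NOT NULL columns excluded).
carriers: 2 nullable (lon, destination — PK (priority, name) and explicit NOT NULL columns excluded).
Total: 4 + 7 + 4 + 2 = 17.

17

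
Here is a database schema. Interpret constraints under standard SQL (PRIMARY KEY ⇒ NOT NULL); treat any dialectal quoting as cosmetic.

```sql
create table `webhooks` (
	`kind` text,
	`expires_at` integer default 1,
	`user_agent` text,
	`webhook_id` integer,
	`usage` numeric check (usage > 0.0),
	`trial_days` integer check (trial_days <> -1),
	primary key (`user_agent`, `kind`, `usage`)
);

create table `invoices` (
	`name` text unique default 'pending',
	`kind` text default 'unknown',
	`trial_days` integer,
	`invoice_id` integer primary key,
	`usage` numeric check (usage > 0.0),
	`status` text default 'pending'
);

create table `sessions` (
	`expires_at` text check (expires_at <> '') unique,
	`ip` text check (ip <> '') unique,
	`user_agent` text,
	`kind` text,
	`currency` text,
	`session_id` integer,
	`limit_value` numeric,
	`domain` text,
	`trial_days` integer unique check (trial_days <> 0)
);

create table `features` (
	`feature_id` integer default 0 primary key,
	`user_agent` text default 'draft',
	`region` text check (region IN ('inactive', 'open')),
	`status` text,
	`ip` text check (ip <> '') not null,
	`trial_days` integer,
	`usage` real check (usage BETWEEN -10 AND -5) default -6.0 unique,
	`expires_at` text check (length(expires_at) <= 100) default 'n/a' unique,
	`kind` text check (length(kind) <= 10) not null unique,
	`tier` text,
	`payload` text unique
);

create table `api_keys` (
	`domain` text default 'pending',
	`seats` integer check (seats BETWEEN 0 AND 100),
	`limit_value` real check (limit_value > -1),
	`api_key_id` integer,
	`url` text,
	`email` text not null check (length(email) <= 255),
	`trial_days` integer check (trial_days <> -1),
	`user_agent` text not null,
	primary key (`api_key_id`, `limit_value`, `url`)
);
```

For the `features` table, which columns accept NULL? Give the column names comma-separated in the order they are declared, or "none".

- feature_id: part of the PRIMARY KEY, which implies NOT NULL → not nullable.
- user_agent: DEFAULT only fills an omitted column; an explicit NULL is still allowed → nullable.
- region: CHECK does not forbid NULL (a CHECK constraint passes when its expression is NULL) → nullable.
- status: no NOT NULL constraint applies → nullable.
- ip: declared NOT NULL → not nullable.
- trial_days: no NOT NULL constraint applies → nullable.
- usage: CHECK does not forbid NULL (a CHECK constraint passes when its expression is NULL) → nullable.
- expires_at: CHECK does not forbid NULL (a CHECK constraint passes when its expression is NULL) → nullable.
- kind: declared NOT NULL → not nullable.
- tier: no NOT NULL constraint applies → nullable.
- payload: UNIQUE does not imply NOT NULL → nullable.

user_agent, region, status, trial_days, usage, expires_at, tier, payload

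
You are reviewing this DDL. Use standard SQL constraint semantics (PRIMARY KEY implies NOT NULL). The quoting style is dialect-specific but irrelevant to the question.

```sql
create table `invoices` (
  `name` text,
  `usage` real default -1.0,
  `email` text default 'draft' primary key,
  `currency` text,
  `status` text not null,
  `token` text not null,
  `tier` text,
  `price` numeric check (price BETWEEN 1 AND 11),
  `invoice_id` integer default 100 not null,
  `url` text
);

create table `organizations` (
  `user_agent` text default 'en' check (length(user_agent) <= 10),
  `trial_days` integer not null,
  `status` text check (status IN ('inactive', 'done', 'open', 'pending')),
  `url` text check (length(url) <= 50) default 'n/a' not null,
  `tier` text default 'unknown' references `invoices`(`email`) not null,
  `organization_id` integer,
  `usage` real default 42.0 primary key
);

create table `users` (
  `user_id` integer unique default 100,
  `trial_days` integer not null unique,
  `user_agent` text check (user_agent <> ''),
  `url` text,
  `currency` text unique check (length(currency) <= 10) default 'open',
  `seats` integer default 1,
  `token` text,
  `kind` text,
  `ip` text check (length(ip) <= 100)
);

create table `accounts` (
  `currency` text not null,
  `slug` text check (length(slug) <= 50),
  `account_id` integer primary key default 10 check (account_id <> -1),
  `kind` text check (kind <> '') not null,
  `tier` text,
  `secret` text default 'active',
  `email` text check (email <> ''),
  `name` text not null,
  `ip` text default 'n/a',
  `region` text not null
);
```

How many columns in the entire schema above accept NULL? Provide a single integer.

22

invoices: 6 nullable (name, usage, currency, tier, price, url — PK (email) and explicit NOT NULL columns excluded).
organizations: 3 nullable (user_agent, status, organization_id — PK (usage) and explicit NOT NULL columns excluded).
users: 8 nullable (user_id, user_agent, url, currency, seats, token, kind, ip — PK none and explicit NOT NULL columns excluded).
accounts: 5 nullable (slug, tier, secret, email, ip — PK (account_id) and explicit NOT NULL columns excluded).
Total: 6 + 3 + 8 + 5 = 22.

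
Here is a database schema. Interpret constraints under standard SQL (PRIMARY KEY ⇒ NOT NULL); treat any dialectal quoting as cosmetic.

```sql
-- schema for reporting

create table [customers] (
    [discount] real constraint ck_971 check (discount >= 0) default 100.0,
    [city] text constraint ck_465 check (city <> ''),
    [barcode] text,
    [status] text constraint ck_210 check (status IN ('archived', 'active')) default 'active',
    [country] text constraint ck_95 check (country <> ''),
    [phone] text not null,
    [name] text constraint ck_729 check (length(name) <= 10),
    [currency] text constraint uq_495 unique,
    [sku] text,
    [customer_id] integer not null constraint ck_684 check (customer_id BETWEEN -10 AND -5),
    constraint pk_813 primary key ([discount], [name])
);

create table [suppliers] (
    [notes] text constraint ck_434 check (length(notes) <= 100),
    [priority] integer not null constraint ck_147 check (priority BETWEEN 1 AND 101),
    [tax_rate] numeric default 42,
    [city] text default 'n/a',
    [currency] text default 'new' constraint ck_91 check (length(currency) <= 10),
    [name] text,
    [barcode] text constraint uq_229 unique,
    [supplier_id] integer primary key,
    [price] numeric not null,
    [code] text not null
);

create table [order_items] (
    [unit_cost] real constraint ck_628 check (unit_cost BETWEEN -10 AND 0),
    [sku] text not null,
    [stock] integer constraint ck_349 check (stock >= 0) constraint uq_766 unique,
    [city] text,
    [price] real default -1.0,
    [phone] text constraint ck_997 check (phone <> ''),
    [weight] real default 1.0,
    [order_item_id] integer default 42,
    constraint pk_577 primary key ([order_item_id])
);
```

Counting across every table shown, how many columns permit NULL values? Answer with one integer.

18

customers: 6 nullable (city, barcode, status, country, currency, sku — PK (discount, name) and explicit NOT NULL columns excluded).
suppliers: 6 nullable (notes, tax_rate, city, currency, name, barcode — PK (supplier_id) and explicit NOT NULL columns excluded).
order_items: 6 nullable (unit_cost, stock, city, price, phone, weight — PK (order_item_id) and explicit NOT NULL columns excluded).
Total: 6 + 6 + 6 = 18.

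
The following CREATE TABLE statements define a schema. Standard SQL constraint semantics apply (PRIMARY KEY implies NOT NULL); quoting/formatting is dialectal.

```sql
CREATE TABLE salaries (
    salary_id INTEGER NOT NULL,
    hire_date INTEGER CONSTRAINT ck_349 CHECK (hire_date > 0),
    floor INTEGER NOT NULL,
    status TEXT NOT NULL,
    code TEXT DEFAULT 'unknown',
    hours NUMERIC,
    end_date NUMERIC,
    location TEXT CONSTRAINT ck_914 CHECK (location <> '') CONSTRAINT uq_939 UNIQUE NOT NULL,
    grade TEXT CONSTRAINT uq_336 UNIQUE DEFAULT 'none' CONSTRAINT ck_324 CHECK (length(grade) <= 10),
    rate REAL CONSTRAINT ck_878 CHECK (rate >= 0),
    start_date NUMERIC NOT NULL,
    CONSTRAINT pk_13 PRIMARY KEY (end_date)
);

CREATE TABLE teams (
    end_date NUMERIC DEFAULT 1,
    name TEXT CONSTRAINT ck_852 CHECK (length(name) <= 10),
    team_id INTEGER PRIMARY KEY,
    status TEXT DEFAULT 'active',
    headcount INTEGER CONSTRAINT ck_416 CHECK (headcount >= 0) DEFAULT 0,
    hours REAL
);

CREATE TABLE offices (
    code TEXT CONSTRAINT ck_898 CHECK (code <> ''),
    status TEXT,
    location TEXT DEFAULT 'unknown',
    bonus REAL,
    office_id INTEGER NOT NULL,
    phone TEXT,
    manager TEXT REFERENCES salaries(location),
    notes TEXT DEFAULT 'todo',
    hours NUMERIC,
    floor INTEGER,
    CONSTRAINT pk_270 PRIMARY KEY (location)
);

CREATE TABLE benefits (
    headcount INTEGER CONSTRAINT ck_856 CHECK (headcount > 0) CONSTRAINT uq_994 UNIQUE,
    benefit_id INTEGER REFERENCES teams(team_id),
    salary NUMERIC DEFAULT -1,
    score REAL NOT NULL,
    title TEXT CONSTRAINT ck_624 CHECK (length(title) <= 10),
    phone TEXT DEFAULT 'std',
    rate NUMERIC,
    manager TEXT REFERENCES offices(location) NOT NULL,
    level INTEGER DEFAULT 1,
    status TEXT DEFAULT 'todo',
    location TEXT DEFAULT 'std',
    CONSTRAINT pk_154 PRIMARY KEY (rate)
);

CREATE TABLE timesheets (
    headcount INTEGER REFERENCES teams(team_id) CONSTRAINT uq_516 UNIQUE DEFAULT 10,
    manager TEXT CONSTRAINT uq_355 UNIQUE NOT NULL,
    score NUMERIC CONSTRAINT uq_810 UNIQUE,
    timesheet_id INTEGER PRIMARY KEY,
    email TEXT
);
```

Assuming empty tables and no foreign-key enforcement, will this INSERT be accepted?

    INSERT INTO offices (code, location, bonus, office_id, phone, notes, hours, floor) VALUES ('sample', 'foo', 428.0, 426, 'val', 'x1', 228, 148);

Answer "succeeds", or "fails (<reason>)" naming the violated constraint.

succeeds

NOT NULL columns: location is supplied; office_id is supplied.
CHECK constraints: 'sample' satisfies (code <> '').
No constraint is violated.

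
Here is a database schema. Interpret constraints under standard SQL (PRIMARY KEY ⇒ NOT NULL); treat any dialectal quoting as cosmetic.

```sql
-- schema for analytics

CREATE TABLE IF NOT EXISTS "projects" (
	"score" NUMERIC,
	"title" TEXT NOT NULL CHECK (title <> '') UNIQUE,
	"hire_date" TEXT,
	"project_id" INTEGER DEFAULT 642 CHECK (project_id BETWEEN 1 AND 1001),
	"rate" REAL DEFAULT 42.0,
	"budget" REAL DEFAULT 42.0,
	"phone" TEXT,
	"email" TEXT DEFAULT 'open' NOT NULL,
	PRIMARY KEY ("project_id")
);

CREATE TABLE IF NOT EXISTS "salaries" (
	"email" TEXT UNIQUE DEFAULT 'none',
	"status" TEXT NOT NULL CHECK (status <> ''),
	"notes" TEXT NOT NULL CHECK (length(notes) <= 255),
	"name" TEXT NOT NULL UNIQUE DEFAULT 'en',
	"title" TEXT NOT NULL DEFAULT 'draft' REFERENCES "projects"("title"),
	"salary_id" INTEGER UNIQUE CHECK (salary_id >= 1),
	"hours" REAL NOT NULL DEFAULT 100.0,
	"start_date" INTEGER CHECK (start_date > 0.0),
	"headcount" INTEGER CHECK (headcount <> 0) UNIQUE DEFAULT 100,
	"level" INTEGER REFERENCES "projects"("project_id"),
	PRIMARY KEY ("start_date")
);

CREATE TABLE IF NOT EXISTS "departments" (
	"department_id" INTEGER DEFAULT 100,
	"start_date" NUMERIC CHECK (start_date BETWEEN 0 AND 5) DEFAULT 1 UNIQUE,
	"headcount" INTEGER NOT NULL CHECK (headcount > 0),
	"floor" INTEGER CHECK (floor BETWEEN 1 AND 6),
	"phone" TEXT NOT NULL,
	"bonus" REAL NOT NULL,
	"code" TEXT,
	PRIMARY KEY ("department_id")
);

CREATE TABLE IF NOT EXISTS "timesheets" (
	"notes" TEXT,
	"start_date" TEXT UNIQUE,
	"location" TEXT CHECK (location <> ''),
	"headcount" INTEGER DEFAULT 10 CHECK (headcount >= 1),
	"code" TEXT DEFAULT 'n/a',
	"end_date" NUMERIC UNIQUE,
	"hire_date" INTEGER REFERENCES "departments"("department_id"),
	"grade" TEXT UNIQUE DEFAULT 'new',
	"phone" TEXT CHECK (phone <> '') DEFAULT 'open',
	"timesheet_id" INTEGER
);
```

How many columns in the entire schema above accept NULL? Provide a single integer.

projects: 5 nullable (score, hire_date, rate, budget, phone — PK (project_id) and explicit NOT NULL columns excluded).
salaries: 4 nullable (email, salary_id, headcount, level — PK (start_date) and explicit NOT NULL columns excluded).
departments: 3 nullable (start_date, floor, code — PK (department_id) and explicit NOT NULL columns excluded).
timesheets: 10 nullable (notes, start_date, location, headcount, code, end_date, hire_date, grade, phone, timesheet_id — PK none and explicit NOT NULL columns excluded).
Total: 5 + 4 + 3 + 10 = 22.

22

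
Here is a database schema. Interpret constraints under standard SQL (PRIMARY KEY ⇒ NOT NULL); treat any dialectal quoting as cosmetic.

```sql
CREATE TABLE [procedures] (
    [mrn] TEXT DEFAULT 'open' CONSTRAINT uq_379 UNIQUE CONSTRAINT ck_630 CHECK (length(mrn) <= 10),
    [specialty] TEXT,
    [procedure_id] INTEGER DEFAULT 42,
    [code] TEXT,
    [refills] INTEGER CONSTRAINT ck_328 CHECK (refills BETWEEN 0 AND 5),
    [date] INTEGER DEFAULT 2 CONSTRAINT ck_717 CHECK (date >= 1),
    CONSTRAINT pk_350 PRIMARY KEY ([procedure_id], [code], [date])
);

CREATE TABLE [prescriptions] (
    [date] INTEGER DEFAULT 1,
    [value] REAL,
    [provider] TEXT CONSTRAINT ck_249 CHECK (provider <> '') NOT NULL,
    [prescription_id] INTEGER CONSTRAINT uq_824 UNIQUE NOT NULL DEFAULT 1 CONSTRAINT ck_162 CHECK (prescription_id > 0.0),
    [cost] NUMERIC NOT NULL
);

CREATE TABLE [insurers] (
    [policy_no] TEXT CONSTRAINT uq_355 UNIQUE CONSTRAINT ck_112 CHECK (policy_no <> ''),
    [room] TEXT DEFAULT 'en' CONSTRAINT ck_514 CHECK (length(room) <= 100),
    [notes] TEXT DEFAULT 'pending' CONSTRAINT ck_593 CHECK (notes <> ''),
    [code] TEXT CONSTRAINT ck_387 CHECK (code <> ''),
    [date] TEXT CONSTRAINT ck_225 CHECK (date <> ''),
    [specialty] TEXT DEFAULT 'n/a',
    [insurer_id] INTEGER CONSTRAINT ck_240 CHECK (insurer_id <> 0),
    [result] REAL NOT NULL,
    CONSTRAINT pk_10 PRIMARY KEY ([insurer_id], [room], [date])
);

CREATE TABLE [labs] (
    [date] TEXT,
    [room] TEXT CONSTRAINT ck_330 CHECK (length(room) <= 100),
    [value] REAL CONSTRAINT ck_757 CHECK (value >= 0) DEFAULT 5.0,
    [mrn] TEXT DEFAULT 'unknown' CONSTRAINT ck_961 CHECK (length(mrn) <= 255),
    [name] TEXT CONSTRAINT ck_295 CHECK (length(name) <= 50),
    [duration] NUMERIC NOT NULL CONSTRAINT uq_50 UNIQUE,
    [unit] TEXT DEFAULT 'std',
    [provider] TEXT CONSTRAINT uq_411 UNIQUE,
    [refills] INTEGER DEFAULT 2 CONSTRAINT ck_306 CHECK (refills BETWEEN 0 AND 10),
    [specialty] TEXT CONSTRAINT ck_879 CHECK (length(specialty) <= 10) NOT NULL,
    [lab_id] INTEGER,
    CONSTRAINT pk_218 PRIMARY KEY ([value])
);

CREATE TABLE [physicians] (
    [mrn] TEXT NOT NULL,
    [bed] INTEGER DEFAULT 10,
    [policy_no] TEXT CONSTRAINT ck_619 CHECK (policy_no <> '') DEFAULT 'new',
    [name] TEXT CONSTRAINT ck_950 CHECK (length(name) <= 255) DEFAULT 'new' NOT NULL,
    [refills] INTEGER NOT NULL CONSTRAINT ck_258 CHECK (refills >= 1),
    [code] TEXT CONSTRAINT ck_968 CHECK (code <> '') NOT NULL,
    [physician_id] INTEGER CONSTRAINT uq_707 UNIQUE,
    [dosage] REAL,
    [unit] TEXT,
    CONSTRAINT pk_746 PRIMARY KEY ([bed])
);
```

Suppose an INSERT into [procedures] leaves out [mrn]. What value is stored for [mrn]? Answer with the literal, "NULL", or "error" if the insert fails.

mrn has an explicit DEFAULT 'open'.
When the column is omitted from an INSERT, that default is used.

'open'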